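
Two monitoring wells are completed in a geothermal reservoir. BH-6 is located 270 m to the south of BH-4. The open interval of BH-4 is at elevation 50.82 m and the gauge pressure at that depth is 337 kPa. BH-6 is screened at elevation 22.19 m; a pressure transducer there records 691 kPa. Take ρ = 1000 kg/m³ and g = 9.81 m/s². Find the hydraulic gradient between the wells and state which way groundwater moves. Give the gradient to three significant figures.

Pressure head at BH-4: ψ = P/(ρg) = 337×1000 / (1000 × 9.81) = 34.35 m.
Total head at BH-4: h = z + ψ = 50.82 + 34.35 = 85.17 m.
Pressure head at BH-6: ψ = P/(ρg) = 691×1000 / (1000 × 9.81) = 70.44 m.
Total head at BH-6: h = z + ψ = 22.19 + 70.44 = 92.63 m.
Head difference: h(BH-4) − h(BH-6) = 85.17 − 92.63 = -7.46 m.
Hydraulic gradient: i = |Δh| / L = 7.46 / 270 = 0.0276.
Flow is from higher to lower head: from BH-6 toward BH-4, i.e. toward the north.

i ≈ 0.0276; groundwater flows toward the north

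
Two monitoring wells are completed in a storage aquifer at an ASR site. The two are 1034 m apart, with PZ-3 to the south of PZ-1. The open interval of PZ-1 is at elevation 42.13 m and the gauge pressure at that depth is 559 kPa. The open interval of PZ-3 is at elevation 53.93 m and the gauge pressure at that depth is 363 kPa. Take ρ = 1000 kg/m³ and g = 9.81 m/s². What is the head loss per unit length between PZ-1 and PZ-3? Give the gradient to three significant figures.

Pressure head at PZ-1: ψ = P/(ρg) = 559×1000 / (1000 × 9.81) = 56.98 m.
Total head at PZ-1: h = z + ψ = 42.13 + 56.98 = 99.11 m.
Pressure head at PZ-3: ψ = P/(ρg) = 363×1000 / (1000 × 9.81) = 37.00 m.
Total head at PZ-3: h = z + ψ = 53.93 + 37.00 = 90.93 m.
Head difference: h(PZ-1) − h(PZ-3) = 99.11 − 90.93 = 8.18 m.
Hydraulic gradient: i = |Δh| / L = 8.18 / 1034 = 0.00791.

i ≈ 0.00791 m/m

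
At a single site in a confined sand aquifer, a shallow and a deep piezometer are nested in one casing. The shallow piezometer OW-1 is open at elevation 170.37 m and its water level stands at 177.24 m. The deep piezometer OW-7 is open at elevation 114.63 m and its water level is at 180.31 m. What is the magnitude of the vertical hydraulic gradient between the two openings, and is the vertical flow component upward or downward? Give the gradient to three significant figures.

|i_v| ≈ 0.0551; vertical flow is upward

Total head at OW-1: h = 177.24 m (water level in the standpipe).
Total head at OW-7: h = 180.31 m.
Δh = h(OW-1) − h(OW-7) = 177.24 − 180.31 = -3.07 m.
Vertical separation Δz = 170.37 − 114.63 = 55.74 m.
|i_v| = |Δh| / Δz = 3.07 / 55.74 = 0.0551.
Head is higher in the deep piezometer, so vertical flow is upward (discharge condition).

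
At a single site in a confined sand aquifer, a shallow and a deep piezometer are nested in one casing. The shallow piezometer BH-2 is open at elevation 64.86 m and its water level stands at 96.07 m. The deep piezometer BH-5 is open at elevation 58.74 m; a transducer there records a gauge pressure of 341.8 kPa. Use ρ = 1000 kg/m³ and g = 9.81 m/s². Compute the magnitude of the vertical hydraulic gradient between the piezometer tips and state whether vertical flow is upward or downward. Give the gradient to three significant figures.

|i_v| ≈ 0.407; vertical flow is downward

Total head at BH-2: h = 96.07 m (water level in the standpipe).
Pressure head at BH-5: ψ = P/(ρg) = 341.8×1000 / (1000 × 9.81) = 34.84 m.
Total head at BH-5: h = z + ψ = 58.74 + 34.84 = 93.58 m.
Δh = h(BH-2) − h(BH-5) = 96.07 − 93.58 = 2.49 m.
Vertical separation Δz = 64.86 − 58.74 = 6.12 m.
|i_v| = |Δh| / Δz = 2.49 / 6.12 = 0.407.
Head is higher in the shallow piezometer, so vertical flow is downward (recharge condition).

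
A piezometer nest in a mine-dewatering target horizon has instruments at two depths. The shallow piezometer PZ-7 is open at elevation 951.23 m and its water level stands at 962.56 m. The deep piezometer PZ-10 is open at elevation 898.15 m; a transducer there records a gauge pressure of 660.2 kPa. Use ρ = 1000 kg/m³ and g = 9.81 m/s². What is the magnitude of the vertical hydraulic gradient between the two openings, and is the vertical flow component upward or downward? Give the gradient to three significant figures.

|i_v| ≈ 0.0544; vertical flow is upward

Total head at PZ-7: h = 962.56 m (water level in the standpipe).
Pressure head at PZ-10: ψ = P/(ρg) = 660.2×1000 / (1000 × 9.81) = 67.30 m.
Total head at PZ-10: h = z + ψ = 898.15 + 67.30 = 965.45 m.
Δh = h(PZ-7) − h(PZ-10) = 962.56 − 965.45 = -2.89 m.
Vertical separation Δz = 951.23 − 898.15 = 53.08 m.
|i_v| = |Δh| / Δz = 2.89 / 53.08 = 0.0544.
Head is higher in the deep piezometer, so vertical flow is upward (discharge condition).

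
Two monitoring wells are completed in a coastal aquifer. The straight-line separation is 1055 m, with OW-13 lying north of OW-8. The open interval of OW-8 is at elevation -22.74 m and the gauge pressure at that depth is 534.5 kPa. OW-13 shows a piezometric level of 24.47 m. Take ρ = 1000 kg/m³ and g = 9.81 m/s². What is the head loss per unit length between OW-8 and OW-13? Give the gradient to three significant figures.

i ≈ 0.00690 m/m

Pressure head at OW-8: ψ = P/(ρg) = 534.5×1000 / (1000 × 9.81) = 54.49 m.
Total head at OW-8: h = z + ψ = -22.74 + 54.49 = 31.75 m.
Total head at OW-13: h = 24.47 m (water level in the piezometer is the total head).
Head difference: h(OW-8) − h(OW-13) = 31.75 − 24.47 = 7.28 m.
Hydraulic gradient: i = |Δh| / L = 7.28 / 1055 = 0.00690.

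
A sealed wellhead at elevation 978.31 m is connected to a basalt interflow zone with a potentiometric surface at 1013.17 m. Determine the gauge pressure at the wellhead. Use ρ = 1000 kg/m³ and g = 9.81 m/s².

P ≈ 342 kPa

Head above the cap: Δh = 1013.17 − 978.31 = 34.86 m.
P = ρgΔh = 1000 × 9.81 × 34.86 = 341977 Pa ≈ 342 kPa.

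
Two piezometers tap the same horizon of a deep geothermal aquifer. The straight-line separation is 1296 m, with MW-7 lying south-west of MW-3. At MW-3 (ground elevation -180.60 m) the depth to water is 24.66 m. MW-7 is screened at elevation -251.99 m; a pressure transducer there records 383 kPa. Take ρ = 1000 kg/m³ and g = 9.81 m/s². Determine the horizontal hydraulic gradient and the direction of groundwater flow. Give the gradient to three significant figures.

Total head at MW-3: h = -180.60 − 24.66 = -205.26 m.
Pressure head at MW-7: ψ = P/(ρg) = 383×1000 / (1000 × 9.81) = 39.04 m.
Total head at MW-7: h = z + ψ = -251.99 + 39.04 = -212.95 m.
Head difference: h(MW-3) − h(MW-7) = -205.26 − (-212.95) = 7.69 m.
Hydraulic gradient: i = |Δh| / L = 7.69 / 1296 = 0.00593.
Flow is from higher to lower head: from MW-3 toward MW-7, i.e. toward the south-west.

i ≈ 0.00593; groundwater flows toward the south-west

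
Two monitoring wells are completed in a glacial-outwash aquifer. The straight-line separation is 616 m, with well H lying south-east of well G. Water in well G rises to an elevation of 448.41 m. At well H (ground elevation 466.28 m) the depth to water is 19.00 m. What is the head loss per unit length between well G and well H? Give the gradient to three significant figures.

Total head at well G: h = 448.41 m (water level in the piezometer is the total head).
Total head at well H: h = 466.28 − 19.00 = 447.28 m.
Head difference: h(well G) − h(well H) = 448.41 − 447.28 = 1.13 m.
Hydraulic gradient: i = |Δh| / L = 1.13 / 616 = 0.00183.

i ≈ 0.00183 m/m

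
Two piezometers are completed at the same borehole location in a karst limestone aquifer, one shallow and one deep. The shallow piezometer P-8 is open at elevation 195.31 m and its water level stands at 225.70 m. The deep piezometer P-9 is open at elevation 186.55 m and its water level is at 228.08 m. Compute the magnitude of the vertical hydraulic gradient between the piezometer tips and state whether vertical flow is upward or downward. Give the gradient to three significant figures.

Total head at P-8: h = 225.70 m (water level in the standpipe).
Total head at P-9: h = 228.08 m.
Δh = h(P-8) − h(P-9) = 225.70 − 228.08 = -2.38 m.
Vertical separation Δz = 195.31 − 186.55 = 8.76 m.
|i_v| = |Δh| / Δz = 2.38 / 8.76 = 0.272.
Head is higher in the deep piezometer, so vertical flow is upward (discharge condition).

|i_v| ≈ 0.272; vertical flow is upward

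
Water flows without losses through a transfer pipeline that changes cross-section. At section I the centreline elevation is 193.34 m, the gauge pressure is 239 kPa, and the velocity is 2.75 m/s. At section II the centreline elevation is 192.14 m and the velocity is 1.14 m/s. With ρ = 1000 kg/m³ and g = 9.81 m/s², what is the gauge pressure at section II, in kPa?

P₂ ≈ 254 kPa

Pressure head at I: ψ₁ = P₁/(ρg) = 239×1000 / (1000 × 9.81) = 24.36 m.
Velocity heads: v₁²/2g = 2.75²/19.62 = 0.385 m; v₂²/2g = 1.14²/19.62 = 0.066 m.
Total head H = z₁ + ψ₁ + v₁²/2g = 193.34 + 24.36 + 0.385 = 218.08 m.
ψ₂ = H − z₂ − v₂²/2g = 218.08 − 192.14 − 0.066 = 25.87 m.
P₂ = ρgψ₂ = 1000 × 9.81 × 25.87 ≈ 254 kPa.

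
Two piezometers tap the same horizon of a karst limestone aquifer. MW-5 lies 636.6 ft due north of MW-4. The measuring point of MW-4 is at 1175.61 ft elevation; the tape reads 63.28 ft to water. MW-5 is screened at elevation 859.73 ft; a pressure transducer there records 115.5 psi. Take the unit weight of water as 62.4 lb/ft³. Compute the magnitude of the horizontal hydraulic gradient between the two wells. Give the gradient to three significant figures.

Total head at MW-4: h = 1175.61 − 63.28 = 1112.33 ft.
Pressure head at MW-5: ψ = 144·P/γ = 144 × 115.5 / 62.4 = 266.54 ft.
Total head at MW-5: h = z + ψ = 859.73 + 266.54 = 1126.27 ft.
Head difference: h(MW-4) − h(MW-5) = 1112.33 − 1126.27 = -13.94 ft.
Hydraulic gradient: i = |Δh| / L = 13.94 / 636.6 = 0.0219.

i ≈ 0.0219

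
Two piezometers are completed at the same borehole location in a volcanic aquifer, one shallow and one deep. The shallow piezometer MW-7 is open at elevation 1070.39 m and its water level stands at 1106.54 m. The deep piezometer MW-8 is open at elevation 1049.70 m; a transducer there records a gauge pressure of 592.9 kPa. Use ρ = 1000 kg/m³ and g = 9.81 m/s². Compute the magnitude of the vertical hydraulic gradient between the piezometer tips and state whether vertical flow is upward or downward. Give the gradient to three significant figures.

|i_v| ≈ 0.174; vertical flow is upward

Total head at MW-7: h = 1106.54 m (water level in the standpipe).
Pressure head at MW-8: ψ = P/(ρg) = 592.9×1000 / (1000 × 9.81) = 60.44 m.
Total head at MW-8: h = z + ψ = 1049.70 + 60.44 = 1110.14 m.
Δh = h(MW-7) − h(MW-8) = 1106.54 − 1110.14 = -3.60 m.
Vertical separation Δz = 1070.39 − 1049.70 = 20.69 m.
|i_v| = |Δh| / Δz = 3.60 / 20.69 = 0.174.
Head is higher in the deep piezometer, so vertical flow is upward (discharge condition).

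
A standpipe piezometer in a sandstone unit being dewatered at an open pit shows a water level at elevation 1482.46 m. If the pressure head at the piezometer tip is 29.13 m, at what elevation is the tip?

z = h − ψ = 1482.46 − 29.13 = 1453.33 m.

z ≈ 1453.33 m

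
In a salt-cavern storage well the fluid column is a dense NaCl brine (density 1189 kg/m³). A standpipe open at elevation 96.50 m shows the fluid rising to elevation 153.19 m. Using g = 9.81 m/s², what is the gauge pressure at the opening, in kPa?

P ≈ 661 kPa

Pressure head ψ = h − z = 153.19 − 96.50 = 56.69 m.
P = ρgψ = 1189 × 9.81 × 56.69 = 661237 Pa ≈ 661 kPa.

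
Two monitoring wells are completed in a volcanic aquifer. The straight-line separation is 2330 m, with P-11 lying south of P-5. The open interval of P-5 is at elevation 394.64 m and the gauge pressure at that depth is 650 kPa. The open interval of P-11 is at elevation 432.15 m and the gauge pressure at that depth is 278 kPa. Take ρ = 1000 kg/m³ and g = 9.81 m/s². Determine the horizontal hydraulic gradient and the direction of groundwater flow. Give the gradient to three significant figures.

Pressure head at P-5: ψ = P/(ρg) = 650×1000 / (1000 × 9.81) = 66.26 m.
Total head at P-5: h = z + ψ = 394.64 + 66.26 = 460.90 m.
Pressure head at P-11: ψ = P/(ρg) = 278×1000 / (1000 × 9.81) = 28.34 m.
Total head at P-11: h = z + ψ = 432.15 + 28.34 = 460.49 m.
Head difference: h(P-5) − h(P-11) = 460.90 − 460.49 = 0.41 m.
Hydraulic gradient: i = |Δh| / L = 0.41 / 2330 = 0.000176.
Flow is from higher to lower head: from P-5 toward P-11, i.e. toward the south.

i ≈ 0.000176; groundwater flows toward the south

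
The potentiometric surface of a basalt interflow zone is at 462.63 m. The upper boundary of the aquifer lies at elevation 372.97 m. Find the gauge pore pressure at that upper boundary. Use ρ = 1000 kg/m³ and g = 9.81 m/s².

Pressure head at the aquifer top: ψ = h − z = 462.63 − 372.97 = 89.66 m.
P = ρgψ = 1000 × 9.81 × 89.66 = 879565 Pa ≈ 880 kPa.

P ≈ 880 kPa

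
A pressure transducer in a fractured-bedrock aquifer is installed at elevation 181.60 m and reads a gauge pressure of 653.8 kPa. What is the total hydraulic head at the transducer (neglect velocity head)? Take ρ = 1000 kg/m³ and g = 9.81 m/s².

h ≈ 248.25 m

ψ = P/(ρg) = 653.8×1000 / (1000 × 9.81) = 66.65 m.
h = z + ψ = 181.60 + 66.65 = 248.25 m.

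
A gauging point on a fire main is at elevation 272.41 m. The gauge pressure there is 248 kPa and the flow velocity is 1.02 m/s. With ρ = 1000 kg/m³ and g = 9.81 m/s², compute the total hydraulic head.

Pressure head ψ = P/(ρg) = 248×1000 / (1000 × 9.81) = 25.28 m.
Velocity head = v²/(2g) = 1.02² / (2 × 9.81) = 0.053 m.
h = z + ψ + v²/(2g) = 272.41 + 25.28 + 0.053 = 297.74 m.

h ≈ 297.74 m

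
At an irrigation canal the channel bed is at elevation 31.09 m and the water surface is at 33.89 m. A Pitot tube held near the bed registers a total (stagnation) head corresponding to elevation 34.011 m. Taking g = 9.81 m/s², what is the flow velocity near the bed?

v ≈ 1.54 m/s

Near the bed, under hydrostatic conditions, the piezometric head (z + ψ) equals the free-surface elevation, 33.89 m.
Velocity head = total − piezometric = 34.011 − 33.89 = 0.121 m.
v = √(2g·h_v) = √(2 × 9.81 × 0.121) = 1.54 m/s.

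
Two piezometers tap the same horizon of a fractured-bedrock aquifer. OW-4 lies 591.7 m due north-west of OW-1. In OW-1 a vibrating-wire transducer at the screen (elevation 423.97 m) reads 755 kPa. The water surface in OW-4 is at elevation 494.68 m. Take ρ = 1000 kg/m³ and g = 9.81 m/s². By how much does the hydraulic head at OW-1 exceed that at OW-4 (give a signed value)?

Pressure head at OW-1: ψ = P/(ρg) = 755×1000 / (1000 × 9.81) = 76.96 m.
Total head at OW-1: h = z + ψ = 423.97 + 76.96 = 500.93 m.
Total head at OW-4: h = 494.68 m (water level in the piezometer is the total head).
Head difference: h(OW-1) − h(OW-4) = 500.93 − 494.68 = 6.25 m.

Δh ≈ 6.25 m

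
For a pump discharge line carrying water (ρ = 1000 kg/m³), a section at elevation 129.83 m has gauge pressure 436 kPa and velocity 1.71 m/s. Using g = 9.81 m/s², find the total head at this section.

Pressure head ψ = P/(ρg) = 436×1000 / (1000 × 9.81) = 44.44 m.
Velocity head = v²/(2g) = 1.71² / (2 × 9.81) = 0.149 m.
h = z + ψ + v²/(2g) = 129.83 + 44.44 + 0.149 = 174.42 m.

h ≈ 174.42 m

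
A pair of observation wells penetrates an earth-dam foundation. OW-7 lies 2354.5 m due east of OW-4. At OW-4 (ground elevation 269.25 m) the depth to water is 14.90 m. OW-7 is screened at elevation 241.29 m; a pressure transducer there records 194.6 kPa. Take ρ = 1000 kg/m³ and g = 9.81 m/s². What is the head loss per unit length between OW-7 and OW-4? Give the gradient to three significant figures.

i ≈ 0.00288 m/m

Total head at OW-4: h = 269.25 − 14.90 = 254.35 m.
Pressure head at OW-7: ψ = P/(ρg) = 194.6×1000 / (1000 × 9.81) = 19.84 m.
Total head at OW-7: h = z + ψ = 241.29 + 19.84 = 261.13 m.
Head difference: h(OW-4) − h(OW-7) = 254.35 − 261.13 = -6.78 m.
Hydraulic gradient: i = |Δh| / L = 6.78 / 2354.5 = 0.00288.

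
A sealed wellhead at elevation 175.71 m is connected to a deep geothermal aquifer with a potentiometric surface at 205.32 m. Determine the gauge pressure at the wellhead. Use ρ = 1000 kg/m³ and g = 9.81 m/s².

P ≈ 290 kPa

Head above the cap: Δh = 205.32 − 175.71 = 29.61 m.
P = ρgΔh = 1000 × 9.81 × 29.61 = 290474 Pa ≈ 290 kPa.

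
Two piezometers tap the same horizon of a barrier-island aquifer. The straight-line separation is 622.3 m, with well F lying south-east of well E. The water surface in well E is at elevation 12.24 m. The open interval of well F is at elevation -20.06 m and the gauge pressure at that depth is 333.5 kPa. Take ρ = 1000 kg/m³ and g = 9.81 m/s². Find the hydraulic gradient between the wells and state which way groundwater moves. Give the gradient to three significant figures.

Total head at well E: h = 12.24 m (water level in the piezometer is the total head).
Pressure head at well F: ψ = P/(ρg) = 333.5×1000 / (1000 × 9.81) = 34.00 m.
Total head at well F: h = z + ψ = -20.06 + 34.00 = 13.94 m.
Head difference: h(well E) − h(well F) = 12.24 − 13.94 = -1.70 m.
Hydraulic gradient: i = |Δh| / L = 1.70 / 622.3 = 0.00273.
Flow is from higher to lower head: from well F toward well E, i.e. toward the north-west.

i ≈ 0.00273; groundwater flows toward the north-west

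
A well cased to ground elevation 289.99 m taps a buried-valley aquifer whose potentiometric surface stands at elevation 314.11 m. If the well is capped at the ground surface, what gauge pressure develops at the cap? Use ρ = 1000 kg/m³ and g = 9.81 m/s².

P ≈ 237 kPa

Head above the cap: Δh = 314.11 − 289.99 = 24.12 m.
P = ρgΔh = 1000 × 9.81 × 24.12 = 236617 Pa ≈ 237 kPa.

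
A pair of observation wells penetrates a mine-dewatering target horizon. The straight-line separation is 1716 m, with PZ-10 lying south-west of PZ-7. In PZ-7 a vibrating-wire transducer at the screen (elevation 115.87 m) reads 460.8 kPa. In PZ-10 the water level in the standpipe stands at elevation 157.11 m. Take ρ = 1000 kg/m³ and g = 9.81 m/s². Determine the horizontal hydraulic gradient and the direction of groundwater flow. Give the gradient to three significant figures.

i ≈ 0.00334; groundwater flows toward the south-west

Pressure head at PZ-7: ψ = P/(ρg) = 460.8×1000 / (1000 × 9.81) = 46.97 m.
Total head at PZ-7: h = z + ψ = 115.87 + 46.97 = 162.84 m.
Total head at PZ-10: h = 157.11 m (water level in the piezometer is the total head).
Head difference: h(PZ-7) − h(PZ-10) = 162.84 − 157.11 = 5.73 m.
Hydraulic gradient: i = |Δh| / L = 5.73 / 1716 = 0.00334.
Flow is from higher to lower head: from PZ-7 toward PZ-10, i.e. toward the south-west.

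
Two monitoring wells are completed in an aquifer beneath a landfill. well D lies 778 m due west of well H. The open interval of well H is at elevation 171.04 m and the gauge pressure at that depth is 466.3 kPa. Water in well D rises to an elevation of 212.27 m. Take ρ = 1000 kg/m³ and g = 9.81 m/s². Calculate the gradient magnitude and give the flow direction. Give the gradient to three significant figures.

i ≈ 0.00810; groundwater flows toward the west

Pressure head at well H: ψ = P/(ρg) = 466.3×1000 / (1000 × 9.81) = 47.53 m.
Total head at well H: h = z + ψ = 171.04 + 47.53 = 218.57 m.
Total head at well D: h = 212.27 m (water level in the piezometer is the total head).
Head difference: h(well H) − h(well D) = 218.57 − 212.27 = 6.30 m.
Hydraulic gradient: i = |Δh| / L = 6.30 / 778 = 0.00810.
Flow is from higher to lower head: from well H toward well D, i.e. toward the west.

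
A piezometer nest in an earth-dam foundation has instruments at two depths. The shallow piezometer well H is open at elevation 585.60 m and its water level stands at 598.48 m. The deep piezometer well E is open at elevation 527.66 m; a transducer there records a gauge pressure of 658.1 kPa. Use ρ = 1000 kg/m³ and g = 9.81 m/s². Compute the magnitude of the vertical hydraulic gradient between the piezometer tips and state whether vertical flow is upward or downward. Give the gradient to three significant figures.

Total head at well H: h = 598.48 m (water level in the standpipe).
Pressure head at well E: ψ = P/(ρg) = 658.1×1000 / (1000 × 9.81) = 67.08 m.
Total head at well E: h = z + ψ = 527.66 + 67.08 = 594.74 m.
Δh = h(well H) − h(well E) = 598.48 − 594.74 = 3.74 m.
Vertical separation Δz = 585.60 − 527.66 = 57.94 m.
|i_v| = |Δh| / Δz = 3.74 / 57.94 = 0.0645.
Head is higher in the shallow piezometer, so vertical flow is downward (recharge condition).

|i_v| ≈ 0.0645; vertical flow is downward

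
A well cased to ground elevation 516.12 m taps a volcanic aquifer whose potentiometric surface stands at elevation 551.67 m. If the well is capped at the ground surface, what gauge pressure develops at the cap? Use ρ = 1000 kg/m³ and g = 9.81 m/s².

Head above the cap: Δh = 551.67 − 516.12 = 35.55 m.
P = ρgΔh = 1000 × 9.81 × 35.55 = 348746 Pa ≈ 349 kPa.

P ≈ 349 kPa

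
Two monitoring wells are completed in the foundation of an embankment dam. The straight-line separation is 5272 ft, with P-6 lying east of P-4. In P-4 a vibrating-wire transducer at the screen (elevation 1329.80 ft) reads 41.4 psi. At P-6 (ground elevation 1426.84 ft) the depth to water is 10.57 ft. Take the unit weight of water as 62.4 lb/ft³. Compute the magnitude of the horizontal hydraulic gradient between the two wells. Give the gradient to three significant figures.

Pressure head at P-4: ψ = 144·P/γ = 144 × 41.4 / 62.4 = 95.54 ft.
Total head at P-4: h = z + ψ = 1329.80 + 95.54 = 1425.34 ft.
Total head at P-6: h = 1426.84 − 10.57 = 1416.27 ft.
Head difference: h(P-4) − h(P-6) = 1425.34 − 1416.27 = 9.07 ft.
Hydraulic gradient: i = |Δh| / L = 9.07 / 5272 = 0.00172.

i ≈ 0.00172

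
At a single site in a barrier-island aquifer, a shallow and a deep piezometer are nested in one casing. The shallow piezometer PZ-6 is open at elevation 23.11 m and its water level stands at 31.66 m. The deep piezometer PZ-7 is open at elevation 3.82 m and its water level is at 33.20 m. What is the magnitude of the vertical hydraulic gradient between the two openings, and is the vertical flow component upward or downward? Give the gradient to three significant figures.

Total head at PZ-6: h = 31.66 m (water level in the standpipe).
Total head at PZ-7: h = 33.20 m.
Δh = h(PZ-6) − h(PZ-7) = 31.66 − 33.20 = -1.54 m.
Vertical separation Δz = 23.11 − 3.82 = 19.29 m.
|i_v| = |Δh| / Δz = 1.54 / 19.29 = 0.0798.
Head is higher in the deep piezometer, so vertical flow is upward (discharge condition).

|i_v| ≈ 0.0798; vertical flow is upward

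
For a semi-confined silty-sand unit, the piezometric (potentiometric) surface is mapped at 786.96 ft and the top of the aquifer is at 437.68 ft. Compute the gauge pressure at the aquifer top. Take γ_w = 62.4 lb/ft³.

P ≈ 151 psi

Pressure head at the aquifer top: ψ = h − z = 786.96 − 437.68 = 349.28 ft.
P = γψ/144 = 62.4 × 349.28 / 144 = 151 psi.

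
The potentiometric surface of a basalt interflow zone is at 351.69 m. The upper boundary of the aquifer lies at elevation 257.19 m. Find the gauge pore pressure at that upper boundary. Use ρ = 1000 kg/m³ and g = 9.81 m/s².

P ≈ 927 kPa

Pressure head at the aquifer top: ψ = h − z = 351.69 − 257.19 = 94.50 m.
P = ρgψ = 1000 × 9.81 × 94.50 = 927045 Pa ≈ 927 kPa.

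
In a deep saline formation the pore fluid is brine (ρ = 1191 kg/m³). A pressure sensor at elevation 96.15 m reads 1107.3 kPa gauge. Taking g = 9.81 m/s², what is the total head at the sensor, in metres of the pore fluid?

h ≈ 190.92 m

ψ = P/(ρg) = 1107.3×1000 / (1191 × 9.81) = 94.77 m.
h = z + ψ = 96.15 + 94.77 = 190.92 m.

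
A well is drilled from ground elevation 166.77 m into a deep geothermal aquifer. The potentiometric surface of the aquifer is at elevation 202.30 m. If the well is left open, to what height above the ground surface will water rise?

Water rises to the potentiometric surface, so the rise above ground = 202.30 − 166.77 = 35.53 m.

≈ 35.53 m above ground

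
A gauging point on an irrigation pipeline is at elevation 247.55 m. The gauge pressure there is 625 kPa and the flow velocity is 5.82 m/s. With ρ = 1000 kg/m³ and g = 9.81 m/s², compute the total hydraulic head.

Pressure head ψ = P/(ρg) = 625×1000 / (1000 × 9.81) = 63.71 m.
Velocity head = v²/(2g) = 5.82² / (2 × 9.81) = 1.726 m.
h = z + ψ + v²/(2g) = 247.55 + 63.71 + 1.726 = 312.99 m.

h ≈ 312.99 m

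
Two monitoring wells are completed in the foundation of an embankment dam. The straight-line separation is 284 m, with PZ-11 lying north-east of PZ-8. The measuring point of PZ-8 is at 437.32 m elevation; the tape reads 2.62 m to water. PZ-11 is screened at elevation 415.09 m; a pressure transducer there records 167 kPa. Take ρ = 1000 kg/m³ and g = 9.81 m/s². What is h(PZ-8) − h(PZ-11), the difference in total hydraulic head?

Total head at PZ-8: h = 437.32 − 2.62 = 434.70 m.
Pressure head at PZ-11: ψ = P/(ρg) = 167×1000 / (1000 × 9.81) = 17.02 m.
Total head at PZ-11: h = z + ψ = 415.09 + 17.02 = 432.11 m.
Head difference: h(PZ-8) − h(PZ-11) = 434.70 − 432.11 = 2.59 m.

Δh ≈ 2.59 m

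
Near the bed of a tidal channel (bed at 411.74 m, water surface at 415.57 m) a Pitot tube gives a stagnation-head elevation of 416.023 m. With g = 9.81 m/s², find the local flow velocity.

v ≈ 2.98 m/s

Near the bed, under hydrostatic conditions, the piezometric head (z + ψ) equals the free-surface elevation, 415.57 m.
Velocity head = total − piezometric = 416.023 − 415.57 = 0.453 m.
v = √(2g·h_v) = √(2 × 9.81 × 0.453) = 2.98 m/s.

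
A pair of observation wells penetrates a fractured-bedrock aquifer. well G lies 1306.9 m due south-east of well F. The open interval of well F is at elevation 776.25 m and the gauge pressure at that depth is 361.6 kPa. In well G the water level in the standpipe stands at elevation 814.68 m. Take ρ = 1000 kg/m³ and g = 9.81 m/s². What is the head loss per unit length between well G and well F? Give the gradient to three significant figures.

i ≈ 0.00120 m/m

Pressure head at well F: ψ = P/(ρg) = 361.6×1000 / (1000 × 9.81) = 36.86 m.
Total head at well F: h = z + ψ = 776.25 + 36.86 = 813.11 m.
Total head at well G: h = 814.68 m (water level in the piezometer is the total head).
Head difference: h(well F) − h(well G) = 813.11 − 814.68 = -1.57 m.
Hydraulic gradient: i = |Δh| / L = 1.57 / 1306.9 = 0.00120.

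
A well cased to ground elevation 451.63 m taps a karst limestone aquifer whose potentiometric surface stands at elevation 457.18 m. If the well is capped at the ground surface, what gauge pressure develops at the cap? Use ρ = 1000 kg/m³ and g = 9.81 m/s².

P ≈ 54.4 kPa

Head above the cap: Δh = 457.18 − 451.63 = 5.55 m.
P = ρgΔh = 1000 × 9.81 × 5.55 = 54446 Pa ≈ 54.4 kPa.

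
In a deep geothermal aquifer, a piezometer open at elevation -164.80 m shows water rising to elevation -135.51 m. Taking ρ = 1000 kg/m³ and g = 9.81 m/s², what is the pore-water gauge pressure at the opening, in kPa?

Pressure head ψ = h − z = -135.51 − (-164.80) = 29.29 m.
P = ρgψ = 1000 × 9.81 × 29.29 = 287335 Pa ≈ 287 kPa.

P ≈ 287 kPa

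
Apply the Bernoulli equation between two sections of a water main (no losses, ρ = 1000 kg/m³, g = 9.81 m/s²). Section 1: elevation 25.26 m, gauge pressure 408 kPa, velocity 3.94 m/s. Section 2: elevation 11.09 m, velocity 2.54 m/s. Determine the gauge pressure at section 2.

Pressure head at 1: ψ₁ = P₁/(ρg) = 408×1000 / (1000 × 9.81) = 41.59 m.
Velocity heads: v₁²/2g = 3.94²/19.62 = 0.791 m; v₂²/2g = 2.54²/19.62 = 0.329 m.
Total head H = z₁ + ψ₁ + v₁²/2g = 25.26 + 41.59 + 0.791 = 67.64 m.
ψ₂ = H − z₂ − v₂²/2g = 67.64 − 11.09 − 0.329 = 56.22 m.
P₂ = ρgψ₂ = 1000 × 9.81 × 56.22 ≈ 552 kPa.

P₂ ≈ 552 kPa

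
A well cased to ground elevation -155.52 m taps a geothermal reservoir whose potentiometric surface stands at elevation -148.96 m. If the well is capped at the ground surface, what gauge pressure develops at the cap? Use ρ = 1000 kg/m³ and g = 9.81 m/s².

Head above the cap: Δh = -148.96 − (-155.52) = 6.56 m.
P = ρgΔh = 1000 × 9.81 × 6.56 = 64354 Pa ≈ 64.4 kPa.

P ≈ 64.4 kPa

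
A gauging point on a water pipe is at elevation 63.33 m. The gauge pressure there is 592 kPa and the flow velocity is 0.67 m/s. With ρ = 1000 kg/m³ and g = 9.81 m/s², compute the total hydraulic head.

Pressure head ψ = P/(ρg) = 592×1000 / (1000 × 9.81) = 60.35 m.
Velocity head = v²/(2g) = 0.67² / (2 × 9.81) = 0.023 m.
h = z + ψ + v²/(2g) = 63.33 + 60.35 + 0.023 = 123.70 m.

h ≈ 123.70 m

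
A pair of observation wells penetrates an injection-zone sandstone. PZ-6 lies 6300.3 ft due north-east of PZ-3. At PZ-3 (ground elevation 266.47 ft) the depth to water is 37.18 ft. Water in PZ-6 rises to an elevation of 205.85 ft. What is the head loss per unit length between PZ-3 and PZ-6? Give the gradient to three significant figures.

i ≈ 0.00372 ft/ft

Total head at PZ-3: h = 266.47 − 37.18 = 229.29 ft.
Total head at PZ-6: h = 205.85 ft (water level in the piezometer is the total head).
Head difference: h(PZ-3) − h(PZ-6) = 229.29 − 205.85 = 23.44 ft.
Hydraulic gradient: i = |Δh| / L = 23.44 / 6300.3 = 0.00372.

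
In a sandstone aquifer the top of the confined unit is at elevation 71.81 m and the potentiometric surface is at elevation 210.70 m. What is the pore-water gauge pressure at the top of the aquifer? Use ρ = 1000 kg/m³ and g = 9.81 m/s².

P ≈ 1360 kPa

Pressure head at the aquifer top: ψ = h − z = 210.70 − 71.81 = 138.89 m.
P = ρgψ = 1000 × 9.81 × 138.89 = 1362511 Pa ≈ 1360 kPa.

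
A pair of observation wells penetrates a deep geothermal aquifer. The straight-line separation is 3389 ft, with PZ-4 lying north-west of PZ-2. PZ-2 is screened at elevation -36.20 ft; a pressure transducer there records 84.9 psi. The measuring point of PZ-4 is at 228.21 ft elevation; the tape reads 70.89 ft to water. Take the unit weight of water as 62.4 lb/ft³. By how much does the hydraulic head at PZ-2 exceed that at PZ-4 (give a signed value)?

Δh ≈ 2.40 ft

Pressure head at PZ-2: ψ = 144·P/γ = 144 × 84.9 / 62.4 = 195.92 ft.
Total head at PZ-2: h = z + ψ = -36.20 + 195.92 = 159.72 ft.
Total head at PZ-4: h = 228.21 − 70.89 = 157.32 ft.
Head difference: h(PZ-2) − h(PZ-4) = 159.72 − 157.32 = 2.40 ft.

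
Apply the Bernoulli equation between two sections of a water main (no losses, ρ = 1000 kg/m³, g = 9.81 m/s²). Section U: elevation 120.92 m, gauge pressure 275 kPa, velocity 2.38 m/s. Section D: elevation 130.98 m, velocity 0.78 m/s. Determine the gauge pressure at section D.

P₂ ≈ 179 kPa

Pressure head at U: ψ₁ = P₁/(ρg) = 275×1000 / (1000 × 9.81) = 28.03 m.
Velocity heads: v₁²/2g = 2.38²/19.62 = 0.289 m; v₂²/2g = 0.78²/19.62 = 0.031 m.
Total head H = z₁ + ψ₁ + v₁²/2g = 120.92 + 28.03 + 0.289 = 149.24 m.
ψ₂ = H − z₂ − v₂²/2g = 149.24 − 130.98 − 0.031 = 18.23 m.
P₂ = ρgψ₂ = 1000 × 9.81 × 18.23 ≈ 179 kPa.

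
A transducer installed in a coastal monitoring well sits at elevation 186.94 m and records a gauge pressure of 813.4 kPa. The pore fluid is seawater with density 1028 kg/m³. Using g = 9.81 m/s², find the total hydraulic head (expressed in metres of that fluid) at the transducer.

ψ = P/(ρg) = 813.4×1000 / (1028 × 9.81) = 80.66 m.
h = z + ψ = 186.94 + 80.66 = 267.60 m.

h ≈ 267.60 m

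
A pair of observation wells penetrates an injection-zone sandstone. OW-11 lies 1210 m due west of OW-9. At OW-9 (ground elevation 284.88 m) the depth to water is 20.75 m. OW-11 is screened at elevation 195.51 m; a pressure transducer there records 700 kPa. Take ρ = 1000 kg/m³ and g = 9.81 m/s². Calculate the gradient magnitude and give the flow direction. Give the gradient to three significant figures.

Total head at OW-9: h = 284.88 − 20.75 = 264.13 m.
Pressure head at OW-11: ψ = P/(ρg) = 700×1000 / (1000 × 9.81) = 71.36 m.
Total head at OW-11: h = z + ψ = 195.51 + 71.36 = 266.87 m.
Head difference: h(OW-9) − h(OW-11) = 264.13 − 266.87 = -2.74 m.
Hydraulic gradient: i = |Δh| / L = 2.74 / 1210 = 0.00226.
Flow is from higher to lower head: from OW-11 toward OW-9, i.e. toward the east.

i ≈ 0.00226; groundwater flows toward the east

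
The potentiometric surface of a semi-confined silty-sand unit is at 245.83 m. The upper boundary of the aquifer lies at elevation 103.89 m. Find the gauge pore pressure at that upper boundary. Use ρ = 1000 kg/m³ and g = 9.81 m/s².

Pressure head at the aquifer top: ψ = h − z = 245.83 − 103.89 = 141.94 m.
P = ρgψ = 1000 × 9.81 × 141.94 = 1392431 Pa ≈ 1390 kPa.

P ≈ 1390 kPa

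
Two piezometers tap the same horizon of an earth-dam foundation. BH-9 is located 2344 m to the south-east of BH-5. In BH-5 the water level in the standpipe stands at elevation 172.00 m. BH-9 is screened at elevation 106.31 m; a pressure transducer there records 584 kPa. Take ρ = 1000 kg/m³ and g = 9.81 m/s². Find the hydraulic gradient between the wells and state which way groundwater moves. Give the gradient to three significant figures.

Total head at BH-5: h = 172.00 m (water level in the piezometer is the total head).
Pressure head at BH-9: ψ = P/(ρg) = 584×1000 / (1000 × 9.81) = 59.53 m.
Total head at BH-9: h = z + ψ = 106.31 + 59.53 = 165.84 m.
Head difference: h(BH-5) − h(BH-9) = 172.00 − 165.84 = 6.16 m.
Hydraulic gradient: i = |Δh| / L = 6.16 / 2344 = 0.00263.
Flow is from higher to lower head: from BH-5 toward BH-9, i.e. toward the south-east.

i ≈ 0.00263; groundwater flows toward the south-east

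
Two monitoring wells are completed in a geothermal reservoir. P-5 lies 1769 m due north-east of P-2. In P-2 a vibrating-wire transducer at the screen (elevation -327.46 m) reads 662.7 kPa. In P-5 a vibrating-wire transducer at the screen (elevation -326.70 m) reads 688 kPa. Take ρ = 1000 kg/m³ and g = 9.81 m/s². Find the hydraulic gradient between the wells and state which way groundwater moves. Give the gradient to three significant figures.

i ≈ 0.00189; groundwater flows toward the south-west

Pressure head at P-2: ψ = P/(ρg) = 662.7×1000 / (1000 × 9.81) = 67.55 m.
Total head at P-2: h = z + ψ = -327.46 + 67.55 = -259.91 m.
Pressure head at P-5: ψ = P/(ρg) = 688×1000 / (1000 × 9.81) = 70.13 m.
Total head at P-5: h = z + ψ = -326.70 + 70.13 = -256.57 m.
Head difference: h(P-2) − h(P-5) = -259.91 − (-256.57) = -3.34 m.
Hydraulic gradient: i = |Δh| / L = 3.34 / 1769 = 0.00189.
Flow is from higher to lower head: from P-5 toward P-2, i.e. toward the south-west.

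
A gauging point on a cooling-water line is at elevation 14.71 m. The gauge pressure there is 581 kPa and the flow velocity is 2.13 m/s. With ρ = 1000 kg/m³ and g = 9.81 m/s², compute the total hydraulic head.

Pressure head ψ = P/(ρg) = 581×1000 / (1000 × 9.81) = 59.23 m.
Velocity head = v²/(2g) = 2.13² / (2 × 9.81) = 0.231 m.
h = z + ψ + v²/(2g) = 14.71 + 59.23 + 0.231 = 74.17 m.

h ≈ 74.17 m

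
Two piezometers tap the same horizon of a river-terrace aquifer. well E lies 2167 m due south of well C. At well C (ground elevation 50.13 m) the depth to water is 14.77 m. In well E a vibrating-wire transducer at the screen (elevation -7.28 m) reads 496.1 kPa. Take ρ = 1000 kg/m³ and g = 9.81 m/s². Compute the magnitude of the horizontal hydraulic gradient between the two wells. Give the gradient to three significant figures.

Total head at well C: h = 50.13 − 14.77 = 35.36 m.
Pressure head at well E: ψ = P/(ρg) = 496.1×1000 / (1000 × 9.81) = 50.57 m.
Total head at well E: h = z + ψ = -7.28 + 50.57 = 43.29 m.
Head difference: h(well C) − h(well E) = 35.36 − 43.29 = -7.93 m.
Hydraulic gradient: i = |Δh| / L = 7.93 / 2167 = 0.00366.

i ≈ 0.00366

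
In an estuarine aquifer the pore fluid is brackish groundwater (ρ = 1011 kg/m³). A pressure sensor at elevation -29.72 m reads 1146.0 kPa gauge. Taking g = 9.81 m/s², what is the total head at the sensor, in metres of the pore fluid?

h ≈ 85.83 m

ψ = P/(ρg) = 1146.0×1000 / (1011 × 9.81) = 115.55 m.
h = z + ψ = -29.72 + 115.55 = 85.83 m.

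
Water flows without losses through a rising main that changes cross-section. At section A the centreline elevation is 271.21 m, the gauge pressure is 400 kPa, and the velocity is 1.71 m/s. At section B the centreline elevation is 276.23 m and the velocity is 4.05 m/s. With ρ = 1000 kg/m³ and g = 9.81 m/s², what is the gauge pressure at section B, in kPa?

Pressure head at A: ψ₁ = P₁/(ρg) = 400×1000 / (1000 × 9.81) = 40.77 m.
Velocity heads: v₁²/2g = 1.71²/19.62 = 0.149 m; v₂²/2g = 4.05²/19.62 = 0.836 m.
Total head H = z₁ + ψ₁ + v₁²/2g = 271.21 + 40.77 + 0.149 = 312.13 m.
ψ₂ = H − z₂ − v₂²/2g = 312.13 − 276.23 − 0.836 = 35.06 m.
P₂ = ρgψ₂ = 1000 × 9.81 × 35.06 ≈ 344 kPa.

P₂ ≈ 344 kPa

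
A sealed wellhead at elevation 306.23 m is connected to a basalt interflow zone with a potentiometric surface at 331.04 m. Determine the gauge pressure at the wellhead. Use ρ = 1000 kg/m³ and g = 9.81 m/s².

P ≈ 243 kPa

Head above the cap: Δh = 331.04 − 306.23 = 24.81 m.
P = ρgΔh = 1000 × 9.81 × 24.81 = 243386 Pa ≈ 243 kPa.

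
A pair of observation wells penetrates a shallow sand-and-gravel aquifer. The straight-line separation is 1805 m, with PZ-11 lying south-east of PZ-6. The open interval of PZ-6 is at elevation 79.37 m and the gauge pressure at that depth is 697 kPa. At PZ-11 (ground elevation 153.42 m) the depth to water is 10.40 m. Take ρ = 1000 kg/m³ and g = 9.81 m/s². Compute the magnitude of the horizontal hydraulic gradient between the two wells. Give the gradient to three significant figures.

Pressure head at PZ-6: ψ = P/(ρg) = 697×1000 / (1000 × 9.81) = 71.05 m.
Total head at PZ-6: h = z + ψ = 79.37 + 71.05 = 150.42 m.
Total head at PZ-11: h = 153.42 − 10.40 = 143.02 m.
Head difference: h(PZ-6) − h(PZ-11) = 150.42 − 143.02 = 7.40 m.
Hydraulic gradient: i = |Δh| / L = 7.40 / 1805 = 0.00410.

i ≈ 0.00410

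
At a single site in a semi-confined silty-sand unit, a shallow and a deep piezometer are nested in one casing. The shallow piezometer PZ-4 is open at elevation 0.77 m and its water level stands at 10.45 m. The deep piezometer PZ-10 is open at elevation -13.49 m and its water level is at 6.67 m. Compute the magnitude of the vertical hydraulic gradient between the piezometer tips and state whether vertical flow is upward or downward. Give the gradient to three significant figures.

|i_v| ≈ 0.265; vertical flow is downward

Total head at PZ-4: h = 10.45 m (water level in the standpipe).
Total head at PZ-10: h = 6.67 m.
Δh = h(PZ-4) − h(PZ-10) = 10.45 − 6.67 = 3.78 m.
Vertical separation Δz = 0.77 − (-13.49) = 14.26 m.
|i_v| = |Δh| / Δz = 3.78 / 14.26 = 0.265.
Head is higher in the shallow piezometer, so vertical flow is downward (recharge condition).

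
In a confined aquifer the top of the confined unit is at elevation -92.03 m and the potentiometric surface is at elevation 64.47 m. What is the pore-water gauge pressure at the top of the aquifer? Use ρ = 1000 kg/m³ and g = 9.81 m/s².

P ≈ 1540 kPa

Pressure head at the aquifer top: ψ = h − z = 64.47 − (-92.03) = 156.50 m.
P = ρgψ = 1000 × 9.81 × 156.50 = 1535265 Pa ≈ 1540 kPa.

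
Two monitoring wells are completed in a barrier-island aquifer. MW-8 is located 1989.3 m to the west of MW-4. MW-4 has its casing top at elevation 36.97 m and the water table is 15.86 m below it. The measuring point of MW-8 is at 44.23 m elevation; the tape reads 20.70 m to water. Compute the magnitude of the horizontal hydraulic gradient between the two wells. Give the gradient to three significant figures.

i ≈ 0.00122

Total head at MW-4: h = 36.97 − 15.86 = 21.11 m.
Total head at MW-8: h = 44.23 − 20.70 = 23.53 m.
Head difference: h(MW-4) − h(MW-8) = 21.11 − 23.53 = -2.42 m.
Hydraulic gradient: i = |Δh| / L = 2.42 / 1989.3 = 0.00122.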